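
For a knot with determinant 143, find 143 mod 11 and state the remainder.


Step 1: A knot is p-colorable if and only if p divides its determinant.
Step 2: Compute 143 mod 11.
143 = 13 * 11 + 0
Step 3: 143 mod 11 = 0
Step 4: The knot is 11-colorable: yes

0


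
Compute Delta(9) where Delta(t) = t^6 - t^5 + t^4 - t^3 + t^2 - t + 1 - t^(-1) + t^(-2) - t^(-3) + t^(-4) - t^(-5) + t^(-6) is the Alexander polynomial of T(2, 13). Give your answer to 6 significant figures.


Substituting t = 9 into Delta(t) = t^6 - t^5 + t^4 - t^3 + t^2 - t + 1 - t^(-1) + t^(-2) - t^(-3) + t^(-4) - t^(-5) + t^(-6):
Term values: (531441) + (-59049) + (6561) + (-729) + (81) + (-9) + (1) + (-0.111111) + (0.0123457) + (-0.00137174) + (0.000152416) + (-1.69351e-05) + (1.88168e-06)
Sum = 478296.9
Rounded to 6 significant figures: 478297

478297


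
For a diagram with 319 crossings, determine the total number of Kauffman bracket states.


Each crossing contributes 2 choices (A-smoothing or B-smoothing).
Total states = 2^319 = 1067993517960455041197510853084776057301352261178326384973520803911109862890320275011481043468288

1067993517960455041197510853084776057301352261178326384973520803911109862890320275011481043468288


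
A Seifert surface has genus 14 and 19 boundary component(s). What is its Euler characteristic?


chi = 2 - 2g - b
= 2 - 2*14 - 19
= 2 - 28 - 19 = -45

-45


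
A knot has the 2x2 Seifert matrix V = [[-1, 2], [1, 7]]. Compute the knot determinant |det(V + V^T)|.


Step 1: Form V + V^T where V = [[-1, 2], [1, 7]]
  V^T = [[-1, 1], [2, 7]]
  V + V^T = [[-2, 3], [3, 14]]
Step 2: det(V + V^T) = (-2)*14 - 3*3
  = -28 - 9 = -37
Step 3: Knot determinant = |det(V + V^T)| = |-37| = 37

37


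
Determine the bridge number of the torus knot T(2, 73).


The bridge number of T(p,q) is min(p,q).
min(2, 73) = 2

2


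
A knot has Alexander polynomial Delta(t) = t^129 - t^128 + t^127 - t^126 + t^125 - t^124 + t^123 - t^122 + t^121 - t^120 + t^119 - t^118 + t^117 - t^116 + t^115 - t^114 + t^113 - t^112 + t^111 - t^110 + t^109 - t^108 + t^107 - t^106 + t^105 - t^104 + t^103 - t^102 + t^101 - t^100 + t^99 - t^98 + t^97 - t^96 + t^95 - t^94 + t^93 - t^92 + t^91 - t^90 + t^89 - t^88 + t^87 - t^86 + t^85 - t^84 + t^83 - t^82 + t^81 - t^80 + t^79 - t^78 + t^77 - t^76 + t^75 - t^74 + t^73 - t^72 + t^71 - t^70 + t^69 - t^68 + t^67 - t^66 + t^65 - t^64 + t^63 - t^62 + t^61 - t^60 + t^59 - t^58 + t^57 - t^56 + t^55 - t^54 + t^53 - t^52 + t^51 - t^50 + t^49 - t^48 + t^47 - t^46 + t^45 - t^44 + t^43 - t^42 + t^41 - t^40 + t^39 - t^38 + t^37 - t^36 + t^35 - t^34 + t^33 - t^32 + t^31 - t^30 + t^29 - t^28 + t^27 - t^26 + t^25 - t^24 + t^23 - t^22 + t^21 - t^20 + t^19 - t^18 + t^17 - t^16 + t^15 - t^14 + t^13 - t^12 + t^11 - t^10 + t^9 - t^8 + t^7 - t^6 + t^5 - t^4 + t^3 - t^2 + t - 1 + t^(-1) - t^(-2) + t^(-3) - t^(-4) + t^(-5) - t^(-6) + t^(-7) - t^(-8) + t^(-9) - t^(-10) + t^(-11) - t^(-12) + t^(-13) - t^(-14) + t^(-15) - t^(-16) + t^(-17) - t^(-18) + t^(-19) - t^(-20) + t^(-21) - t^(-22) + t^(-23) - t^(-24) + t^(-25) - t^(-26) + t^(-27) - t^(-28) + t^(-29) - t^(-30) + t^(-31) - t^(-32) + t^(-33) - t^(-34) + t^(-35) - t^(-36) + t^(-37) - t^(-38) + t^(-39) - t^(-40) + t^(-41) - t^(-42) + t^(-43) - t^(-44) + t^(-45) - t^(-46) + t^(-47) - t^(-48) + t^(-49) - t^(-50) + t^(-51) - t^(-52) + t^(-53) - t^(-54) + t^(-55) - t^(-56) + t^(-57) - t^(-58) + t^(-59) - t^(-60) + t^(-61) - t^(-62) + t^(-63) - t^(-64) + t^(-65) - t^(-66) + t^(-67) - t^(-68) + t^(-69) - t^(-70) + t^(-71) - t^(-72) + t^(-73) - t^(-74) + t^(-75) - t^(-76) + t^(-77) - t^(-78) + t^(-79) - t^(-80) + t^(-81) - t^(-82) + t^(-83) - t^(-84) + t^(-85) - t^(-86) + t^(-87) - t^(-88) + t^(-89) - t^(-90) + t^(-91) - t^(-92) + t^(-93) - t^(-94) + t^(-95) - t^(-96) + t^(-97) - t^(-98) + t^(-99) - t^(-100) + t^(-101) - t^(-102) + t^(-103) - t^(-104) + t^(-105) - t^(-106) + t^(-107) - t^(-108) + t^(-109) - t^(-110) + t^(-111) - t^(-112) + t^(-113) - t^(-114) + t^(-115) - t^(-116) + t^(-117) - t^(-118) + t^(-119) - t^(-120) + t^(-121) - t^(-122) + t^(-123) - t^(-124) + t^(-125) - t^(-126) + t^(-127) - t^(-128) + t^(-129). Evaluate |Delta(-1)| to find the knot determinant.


Step 1: The polynomial has 259 terms with alternating signs, exponents from 129 down to -129.
Step 2: Substitute t = -1. The i-th term has coefficient (-1)^i and exponent (m-i),
  so its value is (-1)^i * (-1)^(m-i) = (-1)^m = -1 for every i.
Step 3: All 259 terms equal -1, so Delta(-1) = 259 * (-1) = -259
Step 4: |Delta(-1)| = 259

259


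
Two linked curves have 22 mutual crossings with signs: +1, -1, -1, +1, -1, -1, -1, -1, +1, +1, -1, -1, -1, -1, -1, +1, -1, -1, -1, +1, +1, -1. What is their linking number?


Step 1: Count positive crossings: 7
Step 2: Count negative crossings: 15
Step 3: Sum of signs = 7 - 15 = -8
Step 4: Linking number = sum/2 = -8/2 = -4

-4


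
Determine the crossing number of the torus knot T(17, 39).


For a torus knot T(p, q) with gcd(p,q)=1,
the crossing number is min(p*(q-1), q*(p-1)).
p*(q-1) = 17*38 = 646
q*(p-1) = 39*16 = 624
min(646, 624) = 624

624


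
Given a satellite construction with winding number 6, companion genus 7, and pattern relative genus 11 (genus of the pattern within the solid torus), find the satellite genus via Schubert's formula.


Schubert: g(satellite) = g_rel(pattern) + |winding| * g(companion),
where g_rel(pattern) is the genus of the pattern relative to the solid torus.
= 11 + 6 * 7
= 11 + 42 = 53

53


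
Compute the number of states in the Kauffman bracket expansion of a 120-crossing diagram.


Each crossing contributes 2 choices (A-smoothing or B-smoothing).
Total states = 2^120 = 1329227995784915872903807060280344576

1329227995784915872903807060280344576


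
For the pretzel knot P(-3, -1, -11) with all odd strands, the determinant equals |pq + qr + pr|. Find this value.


Step 1: Compute pq + qr + pr.
pq = (-3)*(-1) = 3
qr = (-1)*(-11) = 11
pr = (-3)*(-11) = 33
pq + qr + pr = 3 + 11 + 33 = 47
Step 2: Take absolute value.
det(P(-3,-1,-11)) = |47| = 47

47


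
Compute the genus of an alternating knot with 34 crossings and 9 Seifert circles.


For alternating knots, g = (c - s + 1)/2.
= (34 - 9 + 1)/2
= 26/2 = 13

13


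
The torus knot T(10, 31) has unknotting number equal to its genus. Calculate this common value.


For a torus knot T(p,q), both the unknotting number and genus equal (p-1)(q-1)/2.
= (10-1)(31-1)/2
= 9*30/2
= 270/2 = 135

135


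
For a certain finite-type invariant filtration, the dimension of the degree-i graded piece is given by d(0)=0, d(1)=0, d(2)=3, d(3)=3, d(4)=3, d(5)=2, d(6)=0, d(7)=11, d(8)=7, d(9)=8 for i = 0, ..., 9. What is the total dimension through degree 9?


Total dimension = d(0) + d(1) + ... + d(9)
= 0 + 0 + 3 + 3 + 3 + 2 + 0 + 11 + 7 + 8
= 37

37


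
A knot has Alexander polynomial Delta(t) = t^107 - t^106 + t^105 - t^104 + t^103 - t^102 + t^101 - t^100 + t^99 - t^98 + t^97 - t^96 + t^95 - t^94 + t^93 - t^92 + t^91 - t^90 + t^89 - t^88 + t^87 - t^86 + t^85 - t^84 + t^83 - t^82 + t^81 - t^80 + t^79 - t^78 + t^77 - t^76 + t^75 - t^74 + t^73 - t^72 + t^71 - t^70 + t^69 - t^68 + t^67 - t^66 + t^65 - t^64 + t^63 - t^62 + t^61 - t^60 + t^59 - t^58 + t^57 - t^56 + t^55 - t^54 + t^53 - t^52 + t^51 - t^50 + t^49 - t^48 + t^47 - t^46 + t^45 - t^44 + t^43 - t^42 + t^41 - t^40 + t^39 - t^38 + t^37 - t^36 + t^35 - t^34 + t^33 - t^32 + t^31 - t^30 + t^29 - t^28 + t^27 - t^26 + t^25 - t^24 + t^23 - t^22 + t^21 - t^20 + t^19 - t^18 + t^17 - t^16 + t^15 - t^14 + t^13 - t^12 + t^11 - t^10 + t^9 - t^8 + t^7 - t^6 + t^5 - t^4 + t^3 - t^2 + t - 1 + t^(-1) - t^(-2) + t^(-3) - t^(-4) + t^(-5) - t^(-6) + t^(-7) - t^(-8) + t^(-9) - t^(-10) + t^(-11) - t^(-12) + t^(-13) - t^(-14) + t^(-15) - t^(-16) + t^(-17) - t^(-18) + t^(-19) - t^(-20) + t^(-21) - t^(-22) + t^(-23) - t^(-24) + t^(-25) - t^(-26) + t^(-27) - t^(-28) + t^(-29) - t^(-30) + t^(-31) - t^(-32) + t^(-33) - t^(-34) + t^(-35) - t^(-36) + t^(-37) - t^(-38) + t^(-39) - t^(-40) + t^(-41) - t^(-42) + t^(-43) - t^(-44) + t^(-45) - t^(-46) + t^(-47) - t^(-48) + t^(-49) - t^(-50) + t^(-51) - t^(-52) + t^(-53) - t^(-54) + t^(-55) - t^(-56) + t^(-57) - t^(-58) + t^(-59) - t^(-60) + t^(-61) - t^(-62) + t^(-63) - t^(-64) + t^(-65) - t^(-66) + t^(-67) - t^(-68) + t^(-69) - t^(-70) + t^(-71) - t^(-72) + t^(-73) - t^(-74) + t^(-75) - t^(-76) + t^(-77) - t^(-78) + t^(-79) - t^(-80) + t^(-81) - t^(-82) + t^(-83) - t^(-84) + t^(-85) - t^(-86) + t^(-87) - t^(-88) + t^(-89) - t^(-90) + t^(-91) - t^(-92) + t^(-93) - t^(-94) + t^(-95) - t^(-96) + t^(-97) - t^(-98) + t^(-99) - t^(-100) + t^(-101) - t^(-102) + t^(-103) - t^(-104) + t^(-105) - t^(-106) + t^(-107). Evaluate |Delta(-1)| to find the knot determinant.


Step 1: The polynomial has 215 terms with alternating signs, exponents from 107 down to -107.
Step 2: Substitute t = -1. The i-th term has coefficient (-1)^i and exponent (m-i),
  so its value is (-1)^i * (-1)^(m-i) = (-1)^m = -1 for every i.
Step 3: All 215 terms equal -1, so Delta(-1) = 215 * (-1) = -215
Step 4: |Delta(-1)| = 215

215


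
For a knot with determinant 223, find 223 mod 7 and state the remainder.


Step 1: A knot is p-colorable if and only if p divides its determinant.
Step 2: Compute 223 mod 7.
223 = 31 * 7 + 6
Step 3: 223 mod 7 = 6
Step 4: The knot is 7-colorable: no

6


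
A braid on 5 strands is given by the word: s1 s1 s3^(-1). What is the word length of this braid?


The word length counts the number of generators (including inverses).
Listing each generator: s1, s1, s3^(-1)
There are 3 generators in this braid word.

3


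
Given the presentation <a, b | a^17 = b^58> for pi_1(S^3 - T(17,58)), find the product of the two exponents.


The relation is a^17 = b^58.
Product of exponents = 17 * 58
= 986

986


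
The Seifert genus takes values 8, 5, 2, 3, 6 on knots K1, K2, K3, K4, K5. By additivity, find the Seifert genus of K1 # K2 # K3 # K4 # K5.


The Seifert genus is additive under connected sum.
Seifert genus(K1 # K2 # K3 # K4 # K5) = (8) + (5) + (2) + (3) + (6)
= 24

24


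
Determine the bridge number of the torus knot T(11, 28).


The bridge number of T(p,q) is min(p,q).
min(11, 28) = 11

11


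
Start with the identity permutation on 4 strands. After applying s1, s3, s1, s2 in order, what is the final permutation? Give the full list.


Starting with identity [1, 2, 3, 4].
Apply generators in sequence:
  After s1: [2, 1, 3, 4]
  After s3: [2, 1, 4, 3]
  After s1: [1, 2, 4, 3]
  After s2: [1, 4, 2, 3]
Final permutation: [1, 4, 2, 3]

[1, 4, 2, 3]


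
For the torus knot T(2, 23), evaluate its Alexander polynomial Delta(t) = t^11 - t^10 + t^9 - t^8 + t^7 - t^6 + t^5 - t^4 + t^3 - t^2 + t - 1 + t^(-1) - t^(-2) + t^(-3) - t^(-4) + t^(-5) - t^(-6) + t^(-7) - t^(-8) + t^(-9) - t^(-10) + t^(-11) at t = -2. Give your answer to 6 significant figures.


Substituting t = -2 into Delta(t) = t^11 - t^10 + t^9 - t^8 + t^7 - t^6 + t^5 - t^4 + t^3 - t^2 + t - 1 + t^(-1) - t^(-2) + t^(-3) - t^(-4) + t^(-5) - t^(-6) + t^(-7) - t^(-8) + t^(-9) - t^(-10) + t^(-11):
Term values: (-2048) + (-1024) + (-512) + (-256) + (-128) + (-64) + (-32) + (-16) + (-8) + (-4) + (-2) + (-1) + (-0.5) + (-0.25) + (-0.125) + (-0.0625) + (-0.03125) + (-0.015625) + (-0.0078125) + (-0.00390625) + (-0.00195312) + (-0.000976562) + (-0.000488281)
Sum = -4095.999512
Rounded to 6 significant figures: -4096

-4096


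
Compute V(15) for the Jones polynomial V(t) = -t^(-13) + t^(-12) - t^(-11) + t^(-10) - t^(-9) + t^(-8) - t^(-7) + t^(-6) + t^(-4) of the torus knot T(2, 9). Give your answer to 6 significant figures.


Substituting t = 15 into V(t) = -t^(-13) + t^(-12) - t^(-11) + t^(-10) - t^(-9) + t^(-8) - t^(-7) + t^(-6) + t^(-4):
  (-)t^(-13) = -5.13823e-16
  (+)t^(-12) = 7.70735e-15
  (-)t^(-11) = -1.1561e-13
  (+)t^(-10) = 1.73415e-12
  (-)t^(-9) = -2.60123e-11
  (+)t^(-8) = 3.90184e-10
  (-)t^(-7) = -5.85277e-09
  (+)t^(-6) = 8.77915e-08
  (+)t^(-4) = 1.97531e-05
Sum = (-5.13823e-16) + (7.70735e-15) + (-1.1561e-13) + (1.73415e-12) + (-2.60123e-11) + (3.90184e-10) + (-5.85277e-09) + (8.77915e-08) + (1.97531e-05)
= 1.983539095e-05
Rounded to 6 significant figures: 1.98354e-05

1.98354e-05


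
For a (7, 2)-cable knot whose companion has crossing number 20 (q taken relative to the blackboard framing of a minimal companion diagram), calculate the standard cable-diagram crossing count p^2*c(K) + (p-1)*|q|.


Step 1: Each of the c(K) crossings of the companion diagram becomes p*p = p^2 crossings among the p parallel strands, and each of the |q| twists s_1 s_2 ... s_(p-1) adds (p-1) crossings.
  Crossings = p^2 * c(K) + (p-1)*|q|
Step 2: = 7^2 * 20 + (7-1)*2
Step 3: = 49*20 + 6*2
Step 4: = 980 + 12 = 992

992


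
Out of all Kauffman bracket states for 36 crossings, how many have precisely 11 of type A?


We choose which 11 of 36 crossings get A-smoothings.
C(36, 11) = 36! / (11! * 25!)
= 600805296

600805296


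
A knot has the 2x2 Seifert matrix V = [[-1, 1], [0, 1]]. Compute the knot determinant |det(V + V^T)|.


Step 1: Form V + V^T where V = [[-1, 1], [0, 1]]
  V^T = [[-1, 0], [1, 1]]
  V + V^T = [[-2, 1], [1, 2]]
Step 2: det(V + V^T) = (-2)*2 - 1*1
  = -4 - 1 = -5
Step 3: Knot determinant = |det(V + V^T)| = |-5| = 5

5


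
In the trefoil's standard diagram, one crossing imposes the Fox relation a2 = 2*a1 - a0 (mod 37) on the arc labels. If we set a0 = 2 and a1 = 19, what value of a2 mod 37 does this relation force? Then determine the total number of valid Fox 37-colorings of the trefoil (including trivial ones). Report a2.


Step 1: Apply the given crossing relation 2*a1 - a0 - a2 = 0 (mod 37).
  a2 = 2*a1 - a0 mod 37
  a2 = 2*19 - 2 mod 37
  a2 = 38 - 2 mod 37
  a2 = 36 mod 37 = 36
Step 2: The trefoil has determinant 3.
  Number of Fox p-colorings (p prime) is p^2 if p = 3, else p.
  Since 37 does not divide 3, only trivial (constant) colorings exist.
  (So the trial a0 = 2, a1 = 19 with a0 != a1 does NOT extend to a valid coloring of the whole trefoil: the other two crossing relations require 3*(a1 - a0) = 0 (mod 37), which fails.)
  Total colorings = 37
Step 3: a2 = 36, total Fox 37-colorings = 37

36


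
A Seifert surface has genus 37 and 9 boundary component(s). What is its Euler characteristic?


chi = 2 - 2g - b
= 2 - 2*37 - 9
= 2 - 74 - 9 = -81

-81


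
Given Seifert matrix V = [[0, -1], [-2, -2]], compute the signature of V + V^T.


Step 1: V + V^T = [[0, -3], [-3, -4]]
Step 2: trace = -4, det = -9
Step 3: Discriminant = (-4)^2 - 4*(-9) = 52
Step 4: Eigenvalues: 1.60555, -5.60555
Step 5: Signature = (# positive eigenvalues) - (# negative eigenvalues) = 0

0


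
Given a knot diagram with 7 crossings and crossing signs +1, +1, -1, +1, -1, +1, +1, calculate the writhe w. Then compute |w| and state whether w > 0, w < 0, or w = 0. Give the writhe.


Step 1: Count positive crossings (+1).
Positive crossings: 5
Step 2: Count negative crossings (-1).
Negative crossings: 2
Step 3: Writhe = (positive) - (negative)
w = 5 - 2 = 3
Step 4: |w| = 3, and w is positive

3


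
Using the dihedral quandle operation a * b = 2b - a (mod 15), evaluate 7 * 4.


7 * 4 = 2*4 - 7 mod 15
= 8 - 7 mod 15
= 1 mod 15 = 1

1


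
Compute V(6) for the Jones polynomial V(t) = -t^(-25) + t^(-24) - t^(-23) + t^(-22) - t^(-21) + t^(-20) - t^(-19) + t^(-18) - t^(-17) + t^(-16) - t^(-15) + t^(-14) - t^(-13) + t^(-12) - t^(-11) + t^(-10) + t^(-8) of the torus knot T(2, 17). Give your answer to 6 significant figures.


Substituting t = 6 into V(t) = -t^(-25) + t^(-24) - t^(-23) + t^(-22) - t^(-21) + t^(-20) - t^(-19) + t^(-18) - t^(-17) + t^(-16) - t^(-15) + t^(-14) - t^(-13) + t^(-12) - t^(-11) + t^(-10) + t^(-8):
  (-)t^(-25) = -3.51738e-20
  (+)t^(-24) = 2.11043e-19
  (-)t^(-23) = -1.26626e-18
  (+)t^(-22) = 7.59753e-18
  (-)t^(-21) = -4.55852e-17
  (+)t^(-20) = 2.73511e-16
  (-)t^(-19) = -1.64107e-15
  (+)t^(-18) = 9.8464e-15
  (-)t^(-17) = -5.90784e-14
  (+)t^(-16) = 3.5447e-13
  (-)t^(-15) = -2.12682e-12
  (+)t^(-14) = 1.27609e-11
  (-)t^(-13) = -7.65656e-11
  (+)t^(-12) = 4.59394e-10
  (-)t^(-11) = -2.75636e-09
  (+)t^(-10) = 1.65382e-08
  (+)t^(-8) = 5.95374e-07
Sum = (-3.51738e-20) + (2.11043e-19) + (-1.26626e-18) + (7.59753e-18) + (-4.55852e-17) + (2.73511e-16) + (-1.64107e-15) + (9.8464e-15) + (-5.90784e-14) + (3.5447e-13) + (-2.12682e-12) + (1.27609e-11) + (-7.65656e-11) + (4.59394e-10) + (-2.75636e-09) + (1.65382e-08) + (5.95374e-07)
= 6.095497565e-07
Rounded to 6 significant figures: 6.0955e-07

6.0955e-07


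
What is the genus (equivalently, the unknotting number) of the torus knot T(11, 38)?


For a torus knot T(p,q), both the unknotting number and genus equal (p-1)(q-1)/2.
= (11-1)(38-1)/2
= 10*37/2
= 370/2 = 185

185


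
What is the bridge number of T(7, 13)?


The bridge number of T(p,q) is min(p,q).
min(7, 13) = 7

7


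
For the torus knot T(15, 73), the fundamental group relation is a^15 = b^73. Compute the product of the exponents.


The relation is a^15 = b^73.
Product of exponents = 15 * 73
= 1095

1095


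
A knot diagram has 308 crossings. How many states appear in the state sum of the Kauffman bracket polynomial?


Each crossing contributes 2 choices (A-smoothing or B-smoothing).
Total states = 2^308 = 521481209941628438084722096232800809229175908778479680162851955034721612739414196782949728256

521481209941628438084722096232800809229175908778479680162851955034721612739414196782949728256


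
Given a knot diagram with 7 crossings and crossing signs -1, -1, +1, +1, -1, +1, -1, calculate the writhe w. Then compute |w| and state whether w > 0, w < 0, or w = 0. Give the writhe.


Step 1: Count positive crossings (+1).
Positive crossings: 3
Step 2: Count negative crossings (-1).
Negative crossings: 4
Step 3: Writhe = (positive) - (negative)
w = 3 - 4 = -1
Step 4: |w| = 1, and w is negative

-1


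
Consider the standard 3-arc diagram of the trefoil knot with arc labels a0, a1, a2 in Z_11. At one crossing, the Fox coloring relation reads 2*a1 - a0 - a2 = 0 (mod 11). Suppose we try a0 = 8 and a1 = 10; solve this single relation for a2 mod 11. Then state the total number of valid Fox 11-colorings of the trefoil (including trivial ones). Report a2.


Step 1: Apply the given crossing relation 2*a1 - a0 - a2 = 0 (mod 11).
  a2 = 2*a1 - a0 mod 11
  a2 = 2*10 - 8 mod 11
  a2 = 20 - 8 mod 11
  a2 = 12 mod 11 = 1
Step 2: The trefoil has determinant 3.
  Number of Fox p-colorings (p prime) is p^2 if p = 3, else p.
  Since 11 does not divide 3, only trivial (constant) colorings exist.
  (So the trial a0 = 8, a1 = 10 with a0 != a1 does NOT extend to a valid coloring of the whole trefoil: the other two crossing relations require 3*(a1 - a0) = 0 (mod 11), which fails.)
  Total colorings = 11
Step 3: a2 = 1, total Fox 11-colorings = 11

1


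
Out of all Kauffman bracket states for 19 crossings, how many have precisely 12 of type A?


We choose which 12 of 19 crossings get A-smoothings.
C(19, 12) = 19! / (12! * 7!)
= 50388

50388


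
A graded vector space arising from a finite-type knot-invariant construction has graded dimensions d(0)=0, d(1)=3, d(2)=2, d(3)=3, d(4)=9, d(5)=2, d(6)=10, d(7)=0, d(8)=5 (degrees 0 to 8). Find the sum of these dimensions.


Total dimension = d(0) + d(1) + ... + d(8)
= 0 + 3 + 2 + 3 + 9 + 2 + 10 + 0 + 5
= 34

34


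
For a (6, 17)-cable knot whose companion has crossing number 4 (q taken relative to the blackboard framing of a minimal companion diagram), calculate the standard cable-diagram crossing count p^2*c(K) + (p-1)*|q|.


Step 1: Each of the c(K) crossings of the companion diagram becomes p*p = p^2 crossings among the p parallel strands, and each of the |q| twists s_1 s_2 ... s_(p-1) adds (p-1) crossings.
  Crossings = p^2 * c(K) + (p-1)*|q|
Step 2: = 6^2 * 4 + (6-1)*17
Step 3: = 36*4 + 5*17
Step 4: = 144 + 85 = 229

229


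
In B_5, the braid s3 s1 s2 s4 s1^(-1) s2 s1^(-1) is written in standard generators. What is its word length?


The word length counts the number of generators (including inverses).
Listing each generator: s3, s1, s2, s4, s1^(-1), s2, s1^(-1)
There are 7 generators in this braid word.

7


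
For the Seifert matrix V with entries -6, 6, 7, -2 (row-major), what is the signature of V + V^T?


Step 1: V + V^T = [[-12, 13], [13, -4]]
Step 2: trace = -16, det = -121
Step 3: Discriminant = (-16)^2 - 4*(-121) = 740
Step 4: Eigenvalues: 5.60147, -21.6015
Step 5: Signature = (# positive eigenvalues) - (# negative eigenvalues) = 0

0


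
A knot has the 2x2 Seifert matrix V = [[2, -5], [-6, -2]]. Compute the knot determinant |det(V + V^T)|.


Step 1: Form V + V^T where V = [[2, -5], [-6, -2]]
  V^T = [[2, -6], [-5, -2]]
  V + V^T = [[4, -11], [-11, -4]]
Step 2: det(V + V^T) = 4*(-4) - (-11)*(-11)
  = -16 - 121 = -137
Step 3: Knot determinant = |det(V + V^T)| = |-137| = 137

137


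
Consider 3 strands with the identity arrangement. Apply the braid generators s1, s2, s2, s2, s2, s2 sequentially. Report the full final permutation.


Starting with identity [1, 2, 3].
Apply generators in sequence:
  After s1: [2, 1, 3]
  After s2: [2, 3, 1]
  After s2: [2, 1, 3]
  After s2: [2, 3, 1]
  After s2: [2, 1, 3]
  After s2: [2, 3, 1]
Final permutation: [2, 3, 1]

[2, 3, 1]


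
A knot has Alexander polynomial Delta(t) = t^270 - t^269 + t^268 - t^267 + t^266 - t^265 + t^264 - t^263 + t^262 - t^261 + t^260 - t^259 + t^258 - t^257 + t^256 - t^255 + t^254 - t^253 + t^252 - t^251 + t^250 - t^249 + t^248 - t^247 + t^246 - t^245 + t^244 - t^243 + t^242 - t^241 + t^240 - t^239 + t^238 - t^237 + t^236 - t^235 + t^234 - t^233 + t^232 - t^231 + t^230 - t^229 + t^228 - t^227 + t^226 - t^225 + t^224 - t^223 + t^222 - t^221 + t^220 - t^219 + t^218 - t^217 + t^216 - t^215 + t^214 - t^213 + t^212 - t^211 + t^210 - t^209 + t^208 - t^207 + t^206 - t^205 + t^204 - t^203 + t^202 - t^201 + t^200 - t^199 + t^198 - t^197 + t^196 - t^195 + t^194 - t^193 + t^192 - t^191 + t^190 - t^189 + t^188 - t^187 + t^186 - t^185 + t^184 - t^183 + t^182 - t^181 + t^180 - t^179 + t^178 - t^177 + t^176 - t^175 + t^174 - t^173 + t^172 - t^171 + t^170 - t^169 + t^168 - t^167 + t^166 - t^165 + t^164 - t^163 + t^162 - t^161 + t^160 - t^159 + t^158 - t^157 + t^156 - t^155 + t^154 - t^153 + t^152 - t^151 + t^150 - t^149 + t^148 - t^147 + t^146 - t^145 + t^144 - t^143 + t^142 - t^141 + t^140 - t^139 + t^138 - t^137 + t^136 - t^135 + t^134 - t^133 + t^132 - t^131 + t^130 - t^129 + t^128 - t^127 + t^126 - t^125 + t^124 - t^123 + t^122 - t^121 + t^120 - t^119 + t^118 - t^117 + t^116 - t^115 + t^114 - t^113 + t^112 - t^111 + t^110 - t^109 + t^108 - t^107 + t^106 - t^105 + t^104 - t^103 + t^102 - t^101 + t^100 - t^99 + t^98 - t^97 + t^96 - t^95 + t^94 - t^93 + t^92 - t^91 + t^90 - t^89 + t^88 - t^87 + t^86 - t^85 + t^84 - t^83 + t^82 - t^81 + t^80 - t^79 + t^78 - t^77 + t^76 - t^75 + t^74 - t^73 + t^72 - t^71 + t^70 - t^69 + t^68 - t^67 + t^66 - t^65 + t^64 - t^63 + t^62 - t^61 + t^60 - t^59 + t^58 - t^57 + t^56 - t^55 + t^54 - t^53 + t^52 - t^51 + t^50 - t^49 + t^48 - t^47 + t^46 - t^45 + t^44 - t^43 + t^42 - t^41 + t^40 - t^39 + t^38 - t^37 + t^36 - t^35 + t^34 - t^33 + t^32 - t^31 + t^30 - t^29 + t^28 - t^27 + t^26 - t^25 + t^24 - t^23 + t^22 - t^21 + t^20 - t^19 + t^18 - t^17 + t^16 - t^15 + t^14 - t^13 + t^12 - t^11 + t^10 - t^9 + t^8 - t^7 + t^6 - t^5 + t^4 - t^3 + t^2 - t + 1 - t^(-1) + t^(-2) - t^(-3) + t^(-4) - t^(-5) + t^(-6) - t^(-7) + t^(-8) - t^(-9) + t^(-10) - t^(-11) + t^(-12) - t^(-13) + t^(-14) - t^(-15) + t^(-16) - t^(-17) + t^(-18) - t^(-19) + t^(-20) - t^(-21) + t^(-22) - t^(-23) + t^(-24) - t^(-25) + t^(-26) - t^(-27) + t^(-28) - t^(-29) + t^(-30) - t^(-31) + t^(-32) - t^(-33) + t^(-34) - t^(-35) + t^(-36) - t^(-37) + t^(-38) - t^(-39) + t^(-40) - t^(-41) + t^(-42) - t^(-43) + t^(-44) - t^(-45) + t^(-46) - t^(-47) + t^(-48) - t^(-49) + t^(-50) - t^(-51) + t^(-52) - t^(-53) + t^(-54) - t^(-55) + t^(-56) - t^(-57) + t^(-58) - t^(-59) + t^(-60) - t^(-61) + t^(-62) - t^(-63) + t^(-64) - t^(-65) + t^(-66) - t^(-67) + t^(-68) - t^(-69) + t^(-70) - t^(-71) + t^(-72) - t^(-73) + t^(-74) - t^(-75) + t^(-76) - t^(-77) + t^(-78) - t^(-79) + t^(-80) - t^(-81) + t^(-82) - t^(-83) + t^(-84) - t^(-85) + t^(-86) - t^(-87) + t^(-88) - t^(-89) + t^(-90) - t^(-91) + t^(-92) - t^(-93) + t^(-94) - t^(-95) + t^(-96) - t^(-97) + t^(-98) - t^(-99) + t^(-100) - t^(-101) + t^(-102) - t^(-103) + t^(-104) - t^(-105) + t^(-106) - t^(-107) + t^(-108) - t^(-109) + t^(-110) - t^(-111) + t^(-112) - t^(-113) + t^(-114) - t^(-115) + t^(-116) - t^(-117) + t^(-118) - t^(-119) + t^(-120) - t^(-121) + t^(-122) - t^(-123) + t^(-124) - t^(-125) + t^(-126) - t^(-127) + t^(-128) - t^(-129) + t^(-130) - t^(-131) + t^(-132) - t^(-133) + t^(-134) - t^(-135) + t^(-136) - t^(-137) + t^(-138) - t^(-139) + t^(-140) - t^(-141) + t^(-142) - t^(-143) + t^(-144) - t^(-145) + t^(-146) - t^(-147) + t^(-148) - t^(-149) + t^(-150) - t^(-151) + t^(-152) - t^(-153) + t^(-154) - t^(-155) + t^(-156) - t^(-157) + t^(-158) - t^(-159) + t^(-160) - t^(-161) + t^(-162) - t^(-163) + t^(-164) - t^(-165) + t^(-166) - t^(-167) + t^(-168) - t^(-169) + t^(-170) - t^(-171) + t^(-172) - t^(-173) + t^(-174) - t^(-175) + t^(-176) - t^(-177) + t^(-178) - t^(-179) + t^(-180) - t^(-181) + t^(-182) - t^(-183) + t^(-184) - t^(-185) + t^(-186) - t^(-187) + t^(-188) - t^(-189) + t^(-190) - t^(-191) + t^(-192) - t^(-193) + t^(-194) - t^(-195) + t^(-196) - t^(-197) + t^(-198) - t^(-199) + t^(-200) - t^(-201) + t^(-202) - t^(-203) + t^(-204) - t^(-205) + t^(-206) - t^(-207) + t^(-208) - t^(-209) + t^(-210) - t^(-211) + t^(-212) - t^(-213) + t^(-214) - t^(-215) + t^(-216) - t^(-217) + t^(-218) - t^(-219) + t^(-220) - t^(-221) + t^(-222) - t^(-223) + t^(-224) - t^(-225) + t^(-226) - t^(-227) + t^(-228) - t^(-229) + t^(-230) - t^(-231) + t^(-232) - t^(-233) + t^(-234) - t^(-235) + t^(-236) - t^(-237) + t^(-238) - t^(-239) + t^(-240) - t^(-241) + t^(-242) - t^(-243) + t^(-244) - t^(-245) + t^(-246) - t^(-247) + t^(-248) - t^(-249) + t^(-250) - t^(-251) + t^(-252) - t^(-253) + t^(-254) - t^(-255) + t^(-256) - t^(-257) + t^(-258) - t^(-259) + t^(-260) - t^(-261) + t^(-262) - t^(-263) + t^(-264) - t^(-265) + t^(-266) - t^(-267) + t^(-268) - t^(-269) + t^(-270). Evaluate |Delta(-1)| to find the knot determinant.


Step 1: The polynomial has 541 terms with alternating signs, exponents from 270 down to -270.
Step 2: Substitute t = -1. The i-th term has coefficient (-1)^i and exponent (m-i),
  so its value is (-1)^i * (-1)^(m-i) = (-1)^m = 1 for every i.
Step 3: All 541 terms equal 1, so Delta(-1) = 541 * (1) = 541
Step 4: |Delta(-1)| = 541

541


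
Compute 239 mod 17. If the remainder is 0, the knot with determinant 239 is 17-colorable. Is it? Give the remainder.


Step 1: A knot is p-colorable if and only if p divides its determinant.
Step 2: Compute 239 mod 17.
239 = 14 * 17 + 1
Step 3: 239 mod 17 = 1
Step 4: The knot is 17-colorable: no

1


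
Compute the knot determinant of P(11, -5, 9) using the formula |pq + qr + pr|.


Step 1: Compute pq + qr + pr.
pq = 11*(-5) = -55
qr = (-5)*9 = -45
pr = 11*9 = 99
pq + qr + pr = -55 + (-45) + 99 = -1
Step 2: Take absolute value.
det(P(11,-5,9)) = |-1| = 1

1


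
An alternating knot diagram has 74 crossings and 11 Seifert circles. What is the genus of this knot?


For alternating knots, g = (c - s + 1)/2.
= (74 - 11 + 1)/2
= 64/2 = 32

32


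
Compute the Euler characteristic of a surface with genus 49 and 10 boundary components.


chi = 2 - 2g - b
= 2 - 2*49 - 10
= 2 - 98 - 10 = -106

-106


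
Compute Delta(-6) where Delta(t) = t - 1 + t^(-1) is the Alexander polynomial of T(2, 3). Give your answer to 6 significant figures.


Substituting t = -6 into Delta(t) = t - 1 + t^(-1):
Term values: (-6) + (-1) + (-0.166667)
Sum = -7.166666667
Rounded to 6 significant figures: -7.16667

-7.16667


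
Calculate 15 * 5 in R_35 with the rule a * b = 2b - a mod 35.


15 * 5 = 2*5 - 15 mod 35
= 10 - 15 mod 35
= -5 mod 35 = 30

30


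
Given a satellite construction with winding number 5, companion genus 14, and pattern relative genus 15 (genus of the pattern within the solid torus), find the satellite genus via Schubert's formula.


Schubert: g(satellite) = g_rel(pattern) + |winding| * g(companion),
where g_rel(pattern) is the genus of the pattern relative to the solid torus.
= 15 + 5 * 14
= 15 + 70 = 85

85


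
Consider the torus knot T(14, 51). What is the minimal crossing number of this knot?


For a torus knot T(p, q) with gcd(p,q)=1,
the crossing number is min(p*(q-1), q*(p-1)).
p*(q-1) = 14*50 = 700
q*(p-1) = 51*13 = 663
min(700, 663) = 663

663


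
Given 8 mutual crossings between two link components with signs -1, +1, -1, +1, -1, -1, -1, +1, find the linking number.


Step 1: Count positive crossings: 3
Step 2: Count negative crossings: 5
Step 3: Sum of signs = 3 - 5 = -2
Step 4: Linking number = sum/2 = -2/2 = -1

-1


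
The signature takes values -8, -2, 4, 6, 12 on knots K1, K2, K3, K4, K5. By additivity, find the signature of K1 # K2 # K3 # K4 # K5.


The signature is additive under connected sum.
signature(K1 # K2 # K3 # K4 # K5) = (-8) + (-2) + (4) + (6) + (12)
= 12

12


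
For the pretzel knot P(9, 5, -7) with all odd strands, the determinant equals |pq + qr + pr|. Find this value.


Step 1: Compute pq + qr + pr.
pq = 9*5 = 45
qr = 5*(-7) = -35
pr = 9*(-7) = -63
pq + qr + pr = 45 + (-35) + (-63) = -53
Step 2: Take absolute value.
det(P(9,5,-7)) = |-53| = 53

53


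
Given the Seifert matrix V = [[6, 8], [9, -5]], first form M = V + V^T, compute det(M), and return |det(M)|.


Step 1: Form V + V^T where V = [[6, 8], [9, -5]]
  V^T = [[6, 9], [8, -5]]
  V + V^T = [[12, 17], [17, -10]]
Step 2: det(V + V^T) = 12*(-10) - 17*17
  = -120 - 289 = -409
Step 3: Knot determinant = |det(V + V^T)| = |-409| = 409

409


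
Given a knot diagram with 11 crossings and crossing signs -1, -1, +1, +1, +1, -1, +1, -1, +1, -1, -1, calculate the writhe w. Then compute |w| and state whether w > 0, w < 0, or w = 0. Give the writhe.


Step 1: Count positive crossings (+1).
Positive crossings: 5
Step 2: Count negative crossings (-1).
Negative crossings: 6
Step 3: Writhe = (positive) - (negative)
w = 5 - 6 = -1
Step 4: |w| = 1, and w is negative

-1


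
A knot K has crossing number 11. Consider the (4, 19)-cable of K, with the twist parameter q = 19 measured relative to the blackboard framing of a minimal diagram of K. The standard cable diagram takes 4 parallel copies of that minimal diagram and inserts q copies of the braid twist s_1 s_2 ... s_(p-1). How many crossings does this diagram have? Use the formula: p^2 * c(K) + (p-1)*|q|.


Step 1: Each of the c(K) crossings of the companion diagram becomes p*p = p^2 crossings among the p parallel strands, and each of the |q| twists s_1 s_2 ... s_(p-1) adds (p-1) crossings.
  Crossings = p^2 * c(K) + (p-1)*|q|
Step 2: = 4^2 * 11 + (4-1)*19
Step 3: = 16*11 + 3*19
Step 4: = 176 + 57 = 233

233


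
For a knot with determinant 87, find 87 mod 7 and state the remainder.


Step 1: A knot is p-colorable if and only if p divides its determinant.
Step 2: Compute 87 mod 7.
87 = 12 * 7 + 3
Step 3: 87 mod 7 = 3
Step 4: The knot is 7-colorable: no

3


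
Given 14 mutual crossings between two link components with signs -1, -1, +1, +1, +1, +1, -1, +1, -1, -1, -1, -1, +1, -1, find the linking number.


Step 1: Count positive crossings: 6
Step 2: Count negative crossings: 8
Step 3: Sum of signs = 6 - 8 = -2
Step 4: Linking number = sum/2 = -2/2 = -1

-1


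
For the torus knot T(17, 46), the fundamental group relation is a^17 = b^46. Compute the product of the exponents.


The relation is a^17 = b^46.
Product of exponents = 17 * 46
= 782

782


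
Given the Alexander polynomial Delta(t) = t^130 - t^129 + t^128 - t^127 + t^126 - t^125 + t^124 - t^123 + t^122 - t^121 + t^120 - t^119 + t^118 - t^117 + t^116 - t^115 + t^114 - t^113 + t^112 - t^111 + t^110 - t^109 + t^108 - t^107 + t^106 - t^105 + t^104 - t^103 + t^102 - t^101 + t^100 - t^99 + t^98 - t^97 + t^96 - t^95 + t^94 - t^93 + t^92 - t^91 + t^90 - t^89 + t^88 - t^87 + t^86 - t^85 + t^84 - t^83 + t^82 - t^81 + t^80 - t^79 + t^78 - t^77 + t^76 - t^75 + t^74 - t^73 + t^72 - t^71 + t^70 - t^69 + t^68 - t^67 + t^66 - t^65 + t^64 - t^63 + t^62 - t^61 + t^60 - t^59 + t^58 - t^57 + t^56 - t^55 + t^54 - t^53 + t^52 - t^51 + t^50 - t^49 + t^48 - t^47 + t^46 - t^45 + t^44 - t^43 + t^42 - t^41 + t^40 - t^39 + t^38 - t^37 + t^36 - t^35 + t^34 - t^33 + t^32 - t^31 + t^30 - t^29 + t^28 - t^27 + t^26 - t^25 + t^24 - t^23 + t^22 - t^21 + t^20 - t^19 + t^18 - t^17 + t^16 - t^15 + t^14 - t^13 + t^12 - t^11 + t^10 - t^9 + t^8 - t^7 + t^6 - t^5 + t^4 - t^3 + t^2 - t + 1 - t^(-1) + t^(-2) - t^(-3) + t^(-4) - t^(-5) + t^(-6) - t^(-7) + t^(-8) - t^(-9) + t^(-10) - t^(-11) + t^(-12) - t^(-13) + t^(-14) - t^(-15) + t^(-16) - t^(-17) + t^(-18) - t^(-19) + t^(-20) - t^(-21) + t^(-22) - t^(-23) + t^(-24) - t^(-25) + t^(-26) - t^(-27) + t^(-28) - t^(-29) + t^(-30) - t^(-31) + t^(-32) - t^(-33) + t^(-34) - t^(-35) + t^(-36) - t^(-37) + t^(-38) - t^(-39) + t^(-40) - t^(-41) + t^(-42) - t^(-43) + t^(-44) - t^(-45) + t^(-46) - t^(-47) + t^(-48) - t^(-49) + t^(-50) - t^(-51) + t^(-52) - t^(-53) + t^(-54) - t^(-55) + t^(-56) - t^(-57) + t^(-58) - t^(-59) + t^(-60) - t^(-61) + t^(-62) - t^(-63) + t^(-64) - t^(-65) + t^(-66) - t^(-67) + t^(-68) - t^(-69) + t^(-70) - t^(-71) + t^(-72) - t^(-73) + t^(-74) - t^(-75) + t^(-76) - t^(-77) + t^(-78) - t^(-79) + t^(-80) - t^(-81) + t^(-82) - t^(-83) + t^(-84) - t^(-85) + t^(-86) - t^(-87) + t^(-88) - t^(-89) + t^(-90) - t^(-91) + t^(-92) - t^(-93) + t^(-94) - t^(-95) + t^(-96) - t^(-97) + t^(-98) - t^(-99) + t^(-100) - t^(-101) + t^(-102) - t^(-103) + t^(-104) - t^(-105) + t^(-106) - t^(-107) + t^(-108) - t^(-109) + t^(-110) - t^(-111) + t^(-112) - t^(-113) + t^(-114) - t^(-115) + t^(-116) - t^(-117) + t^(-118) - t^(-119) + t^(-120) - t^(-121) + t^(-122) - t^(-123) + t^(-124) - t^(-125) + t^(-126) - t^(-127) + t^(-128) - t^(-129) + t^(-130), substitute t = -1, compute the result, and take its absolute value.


Step 1: The polynomial has 261 terms with alternating signs, exponents from 130 down to -130.
Step 2: Substitute t = -1. The i-th term has coefficient (-1)^i and exponent (m-i),
  so its value is (-1)^i * (-1)^(m-i) = (-1)^m = 1 for every i.
Step 3: All 261 terms equal 1, so Delta(-1) = 261 * (1) = 261
Step 4: |Delta(-1)| = 261

261


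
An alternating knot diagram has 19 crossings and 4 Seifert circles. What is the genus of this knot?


For alternating knots, g = (c - s + 1)/2.
= (19 - 4 + 1)/2
= 16/2 = 8

8


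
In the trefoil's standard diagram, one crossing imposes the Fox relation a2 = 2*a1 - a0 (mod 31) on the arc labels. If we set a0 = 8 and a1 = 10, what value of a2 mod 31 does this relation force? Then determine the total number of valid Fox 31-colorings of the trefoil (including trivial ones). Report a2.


Step 1: Apply the given crossing relation 2*a1 - a0 - a2 = 0 (mod 31).
  a2 = 2*a1 - a0 mod 31
  a2 = 2*10 - 8 mod 31
  a2 = 20 - 8 mod 31
  a2 = 12 mod 31 = 12
Step 2: The trefoil has determinant 3.
  Number of Fox p-colorings (p prime) is p^2 if p = 3, else p.
  Since 31 does not divide 3, only trivial (constant) colorings exist.
  (So the trial a0 = 8, a1 = 10 with a0 != a1 does NOT extend to a valid coloring of the whole trefoil: the other two crossing relations require 3*(a1 - a0) = 0 (mod 31), which fails.)
  Total colorings = 31
Step 3: a2 = 12, total Fox 31-colorings = 31

12


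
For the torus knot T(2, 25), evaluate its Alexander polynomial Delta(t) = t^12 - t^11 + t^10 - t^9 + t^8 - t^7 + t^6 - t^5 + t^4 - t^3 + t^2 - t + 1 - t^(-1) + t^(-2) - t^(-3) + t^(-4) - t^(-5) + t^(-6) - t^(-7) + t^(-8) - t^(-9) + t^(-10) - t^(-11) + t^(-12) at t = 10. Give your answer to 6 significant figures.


Substituting t = 10 into Delta(t) = t^12 - t^11 + t^10 - t^9 + t^8 - t^7 + t^6 - t^5 + t^4 - t^3 + t^2 - t + 1 - t^(-1) + t^(-2) - t^(-3) + t^(-4) - t^(-5) + t^(-6) - t^(-7) + t^(-8) - t^(-9) + t^(-10) - t^(-11) + t^(-12):
Term values: (1000000000000) + (-100000000000) + (10000000000) + (-1000000000) + (100000000) + (-10000000) + (1000000) + (-100000) + (10000) + (-1000) + (100) + (-10) + (1) + (-0.1) + (0.01) + (-0.001) + (0.0001) + (-1e-05) + (1e-06) + (-1e-07) + (1e-08) + (-1e-09) + (1e-10) + (-1e-11) + (1e-12)
Sum = 9.090909091e+11
Rounded to 6 significant figures: 9.09091e+11

9.09091e+11


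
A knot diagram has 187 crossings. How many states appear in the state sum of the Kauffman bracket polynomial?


Each crossing contributes 2 choices (A-smoothing or B-smoothing).
Total states = 2^187 = 196159429230833773869868419475239575503198607639501078528

196159429230833773869868419475239575503198607639501078528


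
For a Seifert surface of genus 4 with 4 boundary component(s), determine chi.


chi = 2 - 2g - b
= 2 - 2*4 - 4
= 2 - 8 - 4 = -10

-10


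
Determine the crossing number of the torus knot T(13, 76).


For a torus knot T(p, q) with gcd(p,q)=1,
the crossing number is min(p*(q-1), q*(p-1)).
p*(q-1) = 13*75 = 975
q*(p-1) = 76*12 = 912
min(975, 912) = 912

912


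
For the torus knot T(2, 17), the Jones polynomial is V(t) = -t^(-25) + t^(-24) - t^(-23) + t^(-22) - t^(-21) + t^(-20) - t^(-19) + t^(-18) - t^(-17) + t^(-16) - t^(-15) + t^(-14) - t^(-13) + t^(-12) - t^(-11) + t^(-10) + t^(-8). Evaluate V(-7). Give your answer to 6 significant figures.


Substituting t = -7 into V(t) = -t^(-25) + t^(-24) - t^(-23) + t^(-22) - t^(-21) + t^(-20) - t^(-19) + t^(-18) - t^(-17) + t^(-16) - t^(-15) + t^(-14) - t^(-13) + t^(-12) - t^(-11) + t^(-10) + t^(-8):
  (-)t^(-25) = 7.45674e-22
  (+)t^(-24) = 5.21972e-21
  (-)t^(-23) = 3.6538e-20
  (+)t^(-22) = 2.55766e-19
  (-)t^(-21) = 1.79036e-18
  (+)t^(-20) = 1.25325e-17
  (-)t^(-19) = 8.77278e-17
  (+)t^(-18) = 6.14095e-16
  (-)t^(-17) = 4.29866e-15
  (+)t^(-16) = 3.00906e-14
  (-)t^(-15) = 2.10634e-13
  (+)t^(-14) = 1.47444e-12
  (-)t^(-13) = 1.03211e-11
  (+)t^(-12) = 7.22476e-11
  (-)t^(-11) = 5.05733e-10
  (+)t^(-10) = 3.54013e-09
  (+)t^(-8) = 1.73467e-07
Sum = (7.45674e-22) + (5.21972e-21) + (3.6538e-20) + (2.55766e-19) + (1.79036e-18) + (1.25325e-17) + (8.77278e-17) + (6.14095e-16) + (4.29866e-15) + (3.00906e-14) + (2.10634e-13) + (1.47444e-12) + (1.03211e-11) + (7.22476e-11) + (5.05733e-10) + (3.54013e-09) + (1.73467e-07)
= 1.775966809e-07
Rounded to 6 significant figures: 1.77597e-07

1.77597e-07


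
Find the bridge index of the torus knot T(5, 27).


The bridge number of T(p,q) is min(p,q).
min(5, 27) = 5

5


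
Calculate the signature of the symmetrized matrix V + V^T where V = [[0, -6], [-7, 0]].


Step 1: V + V^T = [[0, -13], [-13, 0]]
Step 2: trace = 0, det = -169
Step 3: Discriminant = 0^2 - 4*(-169) = 676
Step 4: Eigenvalues: 13, -13
Step 5: Signature = (# positive eigenvalues) - (# negative eigenvalues) = 0

0


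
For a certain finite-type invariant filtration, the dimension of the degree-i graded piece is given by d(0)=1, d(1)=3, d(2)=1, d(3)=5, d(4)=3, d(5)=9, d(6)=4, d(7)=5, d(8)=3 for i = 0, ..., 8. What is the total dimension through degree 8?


Total dimension = d(0) + d(1) + ... + d(8)
= 1 + 3 + 1 + 5 + 3 + 9 + 4 + 5 + 3
= 34

34


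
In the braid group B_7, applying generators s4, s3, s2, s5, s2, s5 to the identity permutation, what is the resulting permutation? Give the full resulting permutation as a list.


Starting with identity [1, 2, 3, 4, 5, 6, 7].
Apply generators in sequence:
  After s4: [1, 2, 3, 5, 4, 6, 7]
  After s3: [1, 2, 5, 3, 4, 6, 7]
  After s2: [1, 5, 2, 3, 4, 6, 7]
  After s5: [1, 5, 2, 3, 6, 4, 7]
  After s2: [1, 2, 5, 3, 6, 4, 7]
  After s5: [1, 2, 5, 3, 4, 6, 7]
Final permutation: [1, 2, 5, 3, 4, 6, 7]

[1, 2, 5, 3, 4, 6, 7]


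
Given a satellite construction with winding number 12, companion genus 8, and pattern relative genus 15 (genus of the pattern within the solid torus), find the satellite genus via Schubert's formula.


Schubert: g(satellite) = g_rel(pattern) + |winding| * g(companion),
where g_rel(pattern) is the genus of the pattern relative to the solid torus.
= 15 + 12 * 8
= 15 + 96 = 111

111


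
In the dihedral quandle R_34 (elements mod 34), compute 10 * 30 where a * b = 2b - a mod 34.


10 * 30 = 2*30 - 10 mod 34
= 60 - 10 mod 34
= 50 mod 34 = 16

16
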